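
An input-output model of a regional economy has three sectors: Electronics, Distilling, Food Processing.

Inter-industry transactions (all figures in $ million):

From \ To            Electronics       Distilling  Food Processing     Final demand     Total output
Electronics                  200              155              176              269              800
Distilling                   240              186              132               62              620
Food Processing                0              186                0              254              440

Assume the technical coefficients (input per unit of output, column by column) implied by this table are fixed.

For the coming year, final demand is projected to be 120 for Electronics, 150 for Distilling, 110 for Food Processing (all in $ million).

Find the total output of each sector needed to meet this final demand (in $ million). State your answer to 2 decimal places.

x_1 = 484.13, x_2 = 538.10, x_3 = 271.43

Technical coefficients a_ij = z_ij / X_j:
  a_11 = 200/800 = 0.25, a_21 = 240/800 = 0.30, a_31 = 0/800 = 0.00
  a_12 = 155/620 = 0.25, a_22 = 186/620 = 0.30, a_32 = 186/620 = 0.30
  a_13 = 176/440 = 0.40, a_23 = 132/440 = 0.30, a_33 = 0/440 = 0.00
I − A =
  [   0.75    -0.25    -0.40]
  [  -0.30     0.70    -0.30]
  [   0.00    -0.30     1.00]
Cofactors of I−A, C_ij = (−1)^(i+j)·(minor ij) (rows/columns in the sector order above):
  C_11 = (0.70)(1.00) − (-0.30)(-0.30) = 0.6100
  C_12 = −[(-0.30)(1.00) − (-0.30)(0.00)] = 0.3000
  C_13 = (-0.30)(-0.30) − (0.70)(0.00) = 0.0900
  C_21 = −[(-0.25)(1.00) − (-0.40)(-0.30)] = 0.3700
  C_22 = (0.75)(1.00) − (-0.40)(0.00) = 0.7500
  C_23 = −[(0.75)(-0.30) − (-0.25)(0.00)] = 0.2250
  C_31 = (-0.25)(-0.30) − (-0.40)(0.70) = 0.3550
  C_32 = −[(0.75)(-0.30) − (-0.40)(-0.30)] = 0.3450
  C_33 = (0.75)(0.70) − (-0.25)(-0.30) = 0.4500
det(I−A) = Σ_j (I−A)_1j·C_1j = (0.75)(0.6100) + (-0.25)(0.3000) + (-0.40)(0.0900) = 0.3465
adj(I−A) = Cᵀ =
  [ 0.6100   0.3700   0.3550]
  [ 0.3000   0.7500   0.3450]
  [ 0.0900   0.2250   0.4500]
(I − A)⁻¹ = adj(I−A) / det(I−A) ≈
  [   1.7605     1.0678     1.0245]
  [   0.8658     2.1645     0.9957]
  [   0.2597     0.6494     1.2987]
x = (I − A)⁻¹ d = adj(I−A)·d / det(I−A), with det(I−A) = 0.3465:
  x_1 = (0.6100·120 + 0.3700·150 + 0.3550·110) / 0.3465 = 167.75 / 0.3465 ≈ 484.13
  x_2 = (0.3000·120 + 0.7500·150 + 0.3450·110) / 0.3465 = 186.45 / 0.3465 ≈ 538.10
  x_3 = (0.0900·120 + 0.2250·150 + 0.4500·110) / 0.3465 = 94.05 / 0.3465 ≈ 271.43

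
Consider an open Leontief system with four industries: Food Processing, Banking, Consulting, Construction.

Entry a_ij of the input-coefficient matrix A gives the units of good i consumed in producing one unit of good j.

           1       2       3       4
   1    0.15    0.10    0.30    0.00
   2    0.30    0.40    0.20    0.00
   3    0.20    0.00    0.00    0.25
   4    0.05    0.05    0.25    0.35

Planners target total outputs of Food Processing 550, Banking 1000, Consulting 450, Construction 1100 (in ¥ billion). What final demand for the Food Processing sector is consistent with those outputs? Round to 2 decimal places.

d_1 = 232.50

I − A =
  [   0.85    -0.10    -0.30     0.00]
  [  -0.30     0.60    -0.20     0.00]
  [  -0.20     0.00     1.00    -0.25]
  [  -0.05    -0.05    -0.25     0.65]
d = (I − A) x:
  d_1 = (+0.85)·550 + (-0.10)·1000 + (-0.30)·450 + (+0.00)·1100 = 232.50
  d_2 = (-0.30)·550 + (+0.60)·1000 + (-0.20)·450 + (+0.00)·1100 = 345.00
  d_3 = (-0.20)·550 + (+0.00)·1000 + (+1.00)·450 + (-0.25)·1100 = 65.00
  d_4 = (-0.05)·550 + (-0.05)·1000 + (-0.25)·450 + (+0.65)·1100 = 525.00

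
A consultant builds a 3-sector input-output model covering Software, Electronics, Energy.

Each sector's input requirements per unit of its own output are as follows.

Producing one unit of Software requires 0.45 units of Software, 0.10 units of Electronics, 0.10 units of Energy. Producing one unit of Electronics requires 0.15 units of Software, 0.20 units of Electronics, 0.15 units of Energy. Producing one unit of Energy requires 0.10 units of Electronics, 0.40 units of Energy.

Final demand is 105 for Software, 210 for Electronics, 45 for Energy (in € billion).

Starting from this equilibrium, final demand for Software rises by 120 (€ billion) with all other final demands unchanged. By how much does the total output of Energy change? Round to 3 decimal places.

I − A =
  [   0.55    -0.15     0.00]
  [  -0.10     0.80    -0.10]
  [  -0.10    -0.15     0.60]
Cofactors of I−A, C_ij = (−1)^(i+j)·(minor ij) (rows/columns in the sector order above):
  C_11 = (0.80)(0.60) − (-0.10)(-0.15) = 0.4650
  C_12 = −[(-0.10)(0.60) − (-0.10)(-0.10)] = 0.0700
  C_13 = (-0.10)(-0.15) − (0.80)(-0.10) = 0.0950
  C_21 = −[(-0.15)(0.60) − (0.00)(-0.15)] = 0.0900
  C_22 = (0.55)(0.60) − (0.00)(-0.10) = 0.3300
  C_23 = −[(0.55)(-0.15) − (-0.15)(-0.10)] = 0.0975
  C_31 = (-0.15)(-0.10) − (0.00)(0.80) = 0.0150
  C_32 = −[(0.55)(-0.10) − (0.00)(-0.10)] = 0.0550
  C_33 = (0.55)(0.80) − (-0.15)(-0.10) = 0.4250
det(I−A) = Σ_j (I−A)_1j·C_1j = (0.55)(0.4650) + (-0.15)(0.0700) + (0.00)(0.0950) = 0.24525
adj(I−A) = Cᵀ =
  [ 0.4650   0.0900   0.0150]
  [ 0.0700   0.3300   0.0550]
  [ 0.0950   0.0975   0.4250]
(I − A)⁻¹ = adj(I−A) / det(I−A) ≈
  [   1.8960     0.3670     0.0612]
  [   0.2854     1.3456     0.2243]
  [   0.3874     0.3976     1.7329]
Δx = (I − A)⁻¹ Δd with Δd having +120 in the Software component and 0 elsewhere.
So Δx_3 = L_31 · (+120), where L_31 = adj(I−A)_31 / det(I−A) = 0.0950 / 0.24525.
Δx_3 = 0.0950 × (+120) / 0.24525 = 11.40 / 0.24525 ≈ 46.483.

Δx_3 = 46.483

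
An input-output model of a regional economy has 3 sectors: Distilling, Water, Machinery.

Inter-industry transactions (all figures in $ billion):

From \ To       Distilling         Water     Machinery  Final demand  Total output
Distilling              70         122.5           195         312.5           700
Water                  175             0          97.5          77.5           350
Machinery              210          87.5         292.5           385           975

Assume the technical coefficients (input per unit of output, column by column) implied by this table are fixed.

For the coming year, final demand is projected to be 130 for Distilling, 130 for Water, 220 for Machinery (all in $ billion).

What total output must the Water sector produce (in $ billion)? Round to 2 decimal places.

Technical coefficients a_ij = z_ij / X_j:
  a_DD = 70/700 = 0.10, a_WD = 175/700 = 0.25, a_MD = 210/700 = 0.30
  a_DW = 122.5/350 = 0.35, a_WW = 0/350 = 0.00, a_MW = 87.5/350 = 0.25
  a_DM = 195/975 = 0.20, a_WM = 97.5/975 = 0.10, a_MM = 292.5/975 = 0.30
I − A =
  [   0.90    -0.35    -0.20]
  [  -0.25     1.00    -0.10]
  [  -0.30    -0.25     0.70]
Cofactors of I−A, C_ij = (−1)^(i+j)·(minor ij) (rows/columns in the sector order above):
  C_11 = (1.00)(0.70) − (-0.10)(-0.25) = 0.6750
  C_12 = −[(-0.25)(0.70) − (-0.10)(-0.30)] = 0.2050
  C_13 = (-0.25)(-0.25) − (1.00)(-0.30) = 0.3625
  C_21 = −[(-0.35)(0.70) − (-0.20)(-0.25)] = 0.2950
  C_22 = (0.90)(0.70) − (-0.20)(-0.30) = 0.5700
  C_23 = −[(0.90)(-0.25) − (-0.35)(-0.30)] = 0.3300
  C_31 = (-0.35)(-0.10) − (-0.20)(1.00) = 0.2350
  C_32 = −[(0.90)(-0.10) − (-0.20)(-0.25)] = 0.1400
  C_33 = (0.90)(1.00) − (-0.35)(-0.25) = 0.8125
det(I−A) = Σ_j (I−A)_1j·C_1j = (0.90)(0.6750) + (-0.35)(0.2050) + (-0.20)(0.3625) = 0.46325
adj(I−A) = Cᵀ =
  [ 0.6750   0.2950   0.2350]
  [ 0.2050   0.5700   0.1400]
  [ 0.3625   0.3300   0.8125]
(I − A)⁻¹ = adj(I−A) / det(I−A) ≈
  [   1.4571     0.6368     0.5073]
  [   0.4425     1.2304     0.3022]
  [   0.7825     0.7124     1.7539]
x = (I − A)⁻¹ d = adj(I−A)·d / det(I−A), with det(I−A) = 0.46325:
  x_D = (0.6750·130 + 0.2950·130 + 0.2350·220) / 0.46325 = 177.80 / 0.46325 ≈ 383.81
  x_W = (0.2050·130 + 0.5700·130 + 0.1400·220) / 0.46325 = 131.55 / 0.46325 ≈ 283.97
  x_M = (0.3625·130 + 0.3300·130 + 0.8125·220) / 0.46325 = 268.775 / 0.46325 ≈ 580.19

x_W = 283.97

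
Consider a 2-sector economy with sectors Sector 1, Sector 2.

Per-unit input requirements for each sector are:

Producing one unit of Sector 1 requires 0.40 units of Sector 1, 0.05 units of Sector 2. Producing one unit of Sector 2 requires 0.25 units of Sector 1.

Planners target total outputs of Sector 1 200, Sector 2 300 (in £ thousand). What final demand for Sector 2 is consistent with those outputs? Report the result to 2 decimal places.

I − A =
  [   0.60    -0.25]
  [  -0.05     1.00]
d = (I − A) x:
  d_1 = (+0.60)·200 + (-0.25)·300 = 45.00
  d_2 = (-0.05)·200 + (+1.00)·300 = 290.00

d_2 = 290.00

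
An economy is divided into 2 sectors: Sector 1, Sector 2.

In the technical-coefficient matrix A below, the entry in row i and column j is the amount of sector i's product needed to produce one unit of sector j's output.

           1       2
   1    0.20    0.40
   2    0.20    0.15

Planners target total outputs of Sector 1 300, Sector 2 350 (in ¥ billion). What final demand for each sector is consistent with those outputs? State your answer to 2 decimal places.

I − A =
  [   0.80    -0.40]
  [  -0.20     0.85]
d = (I − A) x:
  d_1 = (+0.80)·300 + (-0.40)·350 = 100.00
  d_2 = (-0.20)·300 + (+0.85)·350 = 237.50

d_1 = 100.00, d_2 = 237.50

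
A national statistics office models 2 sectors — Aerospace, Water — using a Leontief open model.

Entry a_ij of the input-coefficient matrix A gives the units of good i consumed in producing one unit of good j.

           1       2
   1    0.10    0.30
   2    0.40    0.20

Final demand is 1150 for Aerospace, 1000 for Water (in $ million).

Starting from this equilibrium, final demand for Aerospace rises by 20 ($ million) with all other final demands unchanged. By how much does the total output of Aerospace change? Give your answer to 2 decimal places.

I − A =
  [   0.90    -0.30]
  [  -0.40     0.80]
det(I−A) = (0.90)(0.80) − (-0.30)(-0.40) = 0.6000
adj(I−A) = [[0.80, 0.30], [0.40, 0.90]]
(I − A)⁻¹ = adj(I−A) / det(I−A) ≈
  [   1.3333     0.5000]
  [   0.6667     1.5000]
Δx = (I − A)⁻¹ Δd with Δd having +20 in the Aerospace component and 0 elsewhere.
So Δx_1 = L_11 · (+20), where L_11 = adj(I−A)_11 / det(I−A) = 0.80 / 0.6000.
Δx_1 = 0.80 × (+20) / 0.6000 = 16.00 / 0.6000 ≈ 26.67.

Δx_1 = 26.67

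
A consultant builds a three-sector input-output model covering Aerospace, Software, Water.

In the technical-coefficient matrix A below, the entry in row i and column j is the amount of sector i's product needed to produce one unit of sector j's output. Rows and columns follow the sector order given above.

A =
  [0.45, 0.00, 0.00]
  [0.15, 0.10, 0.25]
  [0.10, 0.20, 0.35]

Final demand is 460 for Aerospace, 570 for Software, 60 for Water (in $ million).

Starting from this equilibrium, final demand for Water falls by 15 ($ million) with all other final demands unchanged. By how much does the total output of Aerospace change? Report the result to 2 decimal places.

I − A =
  [   0.55     0.00     0.00]
  [  -0.15     0.90    -0.25]
  [  -0.10    -0.20     0.65]
Cofactors of I−A, C_ij = (−1)^(i+j)·(minor ij) (rows/columns in the sector order above):
  C_11 = (0.90)(0.65) − (-0.25)(-0.20) = 0.5350
  C_12 = −[(-0.15)(0.65) − (-0.25)(-0.10)] = 0.1225
  C_13 = (-0.15)(-0.20) − (0.90)(-0.10) = 0.1200
  C_21 = −[(0.00)(0.65) − (0.00)(-0.20)] = 0.0000
  C_22 = (0.55)(0.65) − (0.00)(-0.10) = 0.3575
  C_23 = −[(0.55)(-0.20) − (0.00)(-0.10)] = 0.1100
  C_31 = (0.00)(-0.25) − (0.00)(0.90) = 0.0000
  C_32 = −[(0.55)(-0.25) − (0.00)(-0.15)] = 0.1375
  C_33 = (0.55)(0.90) − (0.00)(-0.15) = 0.4950
det(I−A) = Σ_j (I−A)_1j·C_1j = (0.55)(0.5350) + (0.00)(0.1225) + (0.00)(0.1200) = 0.29425
adj(I−A) = Cᵀ =
  [ 0.5350   0.0000   0.0000]
  [ 0.1225   0.3575   0.1375]
  [ 0.1200   0.1100   0.4950]
(I − A)⁻¹ = adj(I−A) / det(I−A) ≈
  [   1.8182     0.0000     0.0000]
  [   0.4163     1.2150     0.4673]
  [   0.4078     0.3738     1.6822]
Δx = (I − A)⁻¹ Δd with Δd having -15 in the Water component and 0 elsewhere.
So Δx_1 = L_13 · (-15), where L_13 = adj(I−A)_13 / det(I−A) = 0.0000 / 0.29425.
Δx_1 = 0.0000 × (-15) / 0.29425 = 0.00 / 0.29425 = 0.00.

Δx_1 = 0.00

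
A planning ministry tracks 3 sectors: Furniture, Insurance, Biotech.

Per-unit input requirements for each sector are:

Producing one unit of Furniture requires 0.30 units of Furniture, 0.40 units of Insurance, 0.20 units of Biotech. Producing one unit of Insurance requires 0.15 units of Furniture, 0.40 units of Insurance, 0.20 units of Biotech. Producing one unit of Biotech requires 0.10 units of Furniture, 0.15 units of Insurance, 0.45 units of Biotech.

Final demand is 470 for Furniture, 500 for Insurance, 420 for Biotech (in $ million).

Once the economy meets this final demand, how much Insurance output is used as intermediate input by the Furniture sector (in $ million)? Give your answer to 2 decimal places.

z_21 = 595.15

I − A =
  [   0.70    -0.15    -0.10]
  [  -0.40     0.60    -0.15]
  [  -0.20    -0.20     0.55]
Cofactors of I−A, C_ij = (−1)^(i+j)·(minor ij) (rows/columns in the sector order above):
  C_11 = (0.60)(0.55) − (-0.15)(-0.20) = 0.3000
  C_12 = −[(-0.40)(0.55) − (-0.15)(-0.20)] = 0.2500
  C_13 = (-0.40)(-0.20) − (0.60)(-0.20) = 0.2000
  C_21 = −[(-0.15)(0.55) − (-0.10)(-0.20)] = 0.1025
  C_22 = (0.70)(0.55) − (-0.10)(-0.20) = 0.3650
  C_23 = −[(0.70)(-0.20) − (-0.15)(-0.20)] = 0.1700
  C_31 = (-0.15)(-0.15) − (-0.10)(0.60) = 0.0825
  C_32 = −[(0.70)(-0.15) − (-0.10)(-0.40)] = 0.1450
  C_33 = (0.70)(0.60) − (-0.15)(-0.40) = 0.3600
det(I−A) = Σ_j (I−A)_1j·C_1j = (0.70)(0.3000) + (-0.15)(0.2500) + (-0.10)(0.2000) = 0.1525
adj(I−A) = Cᵀ =
  [ 0.3000   0.1025   0.0825]
  [ 0.2500   0.3650   0.1450]
  [ 0.2000   0.1700   0.3600]
(I − A)⁻¹ = adj(I−A) / det(I−A) ≈
  [   1.9672     0.6721     0.5410]
  [   1.6393     2.3934     0.9508]
  [   1.3115     1.1148     2.3607]
First solve x = (I − A)⁻¹ d = adj(I−A)·d / det(I−A); in particular x_1 = (0.3000·470 + 0.1025·500 + 0.0825·420) / 0.1525 = 226.90 / 0.1525 ≈ 1487.8689.
Intermediate flow from 2 to 1: z_21 = a_21 · x_1 = 0.40 × 226.90 / 0.1525 = 90.76 / 0.1525 ≈ 595.15.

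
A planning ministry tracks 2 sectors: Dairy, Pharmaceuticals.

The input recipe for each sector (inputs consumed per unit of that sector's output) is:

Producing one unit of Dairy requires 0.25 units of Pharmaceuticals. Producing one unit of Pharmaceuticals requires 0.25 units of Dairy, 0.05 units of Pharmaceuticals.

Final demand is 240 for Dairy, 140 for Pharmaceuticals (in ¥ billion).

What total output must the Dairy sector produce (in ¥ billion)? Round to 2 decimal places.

x_D = 296.34

I − A =
  [   1.00    -0.25]
  [  -0.25     0.95]
det(I−A) = (1.00)(0.95) − (-0.25)(-0.25) = 0.8875
adj(I−A) = [[0.95, 0.25], [0.25, 1.00]]
(I − A)⁻¹ = adj(I−A) / det(I−A) ≈
  [   1.0704     0.2817]
  [   0.2817     1.1268]
x = (I − A)⁻¹ d = adj(I−A)·d / det(I−A), with det(I−A) = 0.8875:
  x_D = (0.95·240 + 0.25·140) / 0.8875 = 263.00 / 0.8875 ≈ 296.34
  x_P = (0.25·240 + 1.00·140) / 0.8875 = 200.00 / 0.8875 ≈ 225.35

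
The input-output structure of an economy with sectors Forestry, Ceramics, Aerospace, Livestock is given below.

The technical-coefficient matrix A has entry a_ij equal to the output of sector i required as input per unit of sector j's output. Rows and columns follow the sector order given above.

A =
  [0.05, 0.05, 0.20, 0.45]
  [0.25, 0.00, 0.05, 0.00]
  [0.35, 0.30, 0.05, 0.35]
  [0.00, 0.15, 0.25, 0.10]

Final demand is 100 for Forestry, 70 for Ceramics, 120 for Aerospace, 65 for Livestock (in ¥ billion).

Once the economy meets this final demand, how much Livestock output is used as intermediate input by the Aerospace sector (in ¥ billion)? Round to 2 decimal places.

z_LA = 87.95

I − A =
  [   0.95    -0.05    -0.20    -0.45]
  [  -0.25     1.00    -0.05     0.00]
  [  -0.35    -0.30     0.95    -0.35]
  [   0.00    -0.15    -0.25     0.90]
Compute the cofactors C_ij = (−1)^(i+j)·(3×3 minor ij) of I−A; the adjugate is their transpose:
adj(I−A) = Cᵀ =
  [ 0.751375   0.200750   0.298125   0.491625]
  [ 0.207625   0.626750   0.115875   0.148875]
  [ 0.395625   0.345750   0.826875   0.519375]
  [ 0.144500   0.200500   0.249000   0.790500]
det(I−A) = Σ_j (I−A)_1j·C_1j = (0.95)(0.751375) + (-0.05)(0.207625) + (-0.20)(0.395625) + (-0.45)(0.144500) = 0.559275
(I − A)⁻¹ = adj(I−A) / det(I−A) ≈
  [   1.3435     0.3589     0.5331     0.8790]
  [   0.3712     1.1206     0.2072     0.2662]
  [   0.7074     0.6182     1.4785     0.9287]
  [   0.2584     0.3585     0.4452     1.4134]
First solve x = (I − A)⁻¹ d = adj(I−A)·d / det(I−A); in particular x_A = (0.395625·100 + 0.345750·70 + 0.826875·120 + 0.519375·65) / 0.559275 = 196.749375 / 0.559275 ≈ 351.7936.
Intermediate flow from L to A: z_LA = a_LA · x_A = 0.25 × 196.749375 / 0.559275 = 49.18734375 / 0.559275 ≈ 87.95.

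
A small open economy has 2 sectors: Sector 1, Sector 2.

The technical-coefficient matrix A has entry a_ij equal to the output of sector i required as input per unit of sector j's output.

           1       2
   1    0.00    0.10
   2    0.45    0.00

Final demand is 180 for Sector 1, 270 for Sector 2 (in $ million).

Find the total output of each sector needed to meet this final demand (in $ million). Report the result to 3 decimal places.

I − A =
  [   1.00    -0.10]
  [  -0.45     1.00]
det(I−A) = (1.00)(1.00) − (-0.10)(-0.45) = 0.9550
adj(I−A) = [[1.00, 0.10], [0.45, 1.00]]
(I − A)⁻¹ = adj(I−A) / det(I−A) ≈
  [   1.0471     0.1047]
  [   0.4712     1.0471]
x = (I − A)⁻¹ d = adj(I−A)·d / det(I−A), with det(I−A) = 0.9550:
  x_1 = (1.00·180 + 0.10·270) / 0.9550 = 207.00 / 0.9550 ≈ 216.754
  x_2 = (0.45·180 + 1.00·270) / 0.9550 = 351.00 / 0.9550 ≈ 367.539

x_1 = 216.754, x_2 = 367.539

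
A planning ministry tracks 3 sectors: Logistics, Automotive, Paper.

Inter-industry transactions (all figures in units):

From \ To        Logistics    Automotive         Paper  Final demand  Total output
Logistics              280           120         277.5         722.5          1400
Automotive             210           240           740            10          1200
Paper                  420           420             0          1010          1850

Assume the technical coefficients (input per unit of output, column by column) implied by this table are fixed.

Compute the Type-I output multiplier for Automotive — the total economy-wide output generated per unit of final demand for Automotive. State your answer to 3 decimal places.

Technical coefficients a_ij = z_ij / X_j:
  a_LL = 280/1400 = 0.20, a_AL = 210/1400 = 0.15, a_PL = 420/1400 = 0.30
  a_LA = 120/1200 = 0.10, a_AA = 240/1200 = 0.20, a_PA = 420/1200 = 0.35
  a_LP = 277.5/1850 = 0.15, a_AP = 740/1850 = 0.40, a_PP = 0/1850 = 0.00
I − A =
  [   0.80    -0.10    -0.15]
  [  -0.15     0.80    -0.40]
  [  -0.30    -0.35     1.00]
Cofactors of I−A, C_ij = (−1)^(i+j)·(minor ij) (rows/columns in the sector order above):
  C_11 = (0.80)(1.00) − (-0.40)(-0.35) = 0.6600
  C_12 = −[(-0.15)(1.00) − (-0.40)(-0.30)] = 0.2700
  C_13 = (-0.15)(-0.35) − (0.80)(-0.30) = 0.2925
  C_21 = −[(-0.10)(1.00) − (-0.15)(-0.35)] = 0.1525
  C_22 = (0.80)(1.00) − (-0.15)(-0.30) = 0.7550
  C_23 = −[(0.80)(-0.35) − (-0.10)(-0.30)] = 0.3100
  C_31 = (-0.10)(-0.40) − (-0.15)(0.80) = 0.1600
  C_32 = −[(0.80)(-0.40) − (-0.15)(-0.15)] = 0.3425
  C_33 = (0.80)(0.80) − (-0.10)(-0.15) = 0.6250
det(I−A) = Σ_j (I−A)_1j·C_1j = (0.80)(0.6600) + (-0.10)(0.2700) + (-0.15)(0.2925) = 0.457125
adj(I−A) = Cᵀ =
  [ 0.6600   0.1525   0.1600]
  [ 0.2700   0.7550   0.3425]
  [ 0.2925   0.3100   0.6250]
(I − A)⁻¹ = adj(I−A) / det(I−A) ≈
  [   1.4438     0.3336     0.3500]
  [   0.5906     1.6516     0.7492]
  [   0.6399     0.6782     1.3672]
The output multiplier for sector j is the column-j sum of the Leontief inverse (I − A)⁻¹ = adj(I−A) / det(I−A).
Column A of adj(I−A): (0.1525, 0.7550, 0.3100); det(I−A) = 0.457125.
m_A = (0.1525 + 0.7550 + 0.3100) / 0.457125 = 1.2175 / 0.457125 ≈ 2.663.

m_A = 2.663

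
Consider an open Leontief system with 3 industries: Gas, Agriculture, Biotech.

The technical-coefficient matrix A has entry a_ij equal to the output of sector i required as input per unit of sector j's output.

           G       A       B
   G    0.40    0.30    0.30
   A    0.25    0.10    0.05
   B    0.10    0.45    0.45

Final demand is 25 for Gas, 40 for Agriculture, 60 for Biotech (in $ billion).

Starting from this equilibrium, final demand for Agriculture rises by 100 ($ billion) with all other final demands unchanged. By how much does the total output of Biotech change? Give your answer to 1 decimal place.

Δx_B = 166.7

I − A =
  [   0.60    -0.30    -0.30]
  [  -0.25     0.90    -0.05]
  [  -0.10    -0.45     0.55]
Cofactors of I−A, C_ij = (−1)^(i+j)·(minor ij) (rows/columns in the sector order above):
  C_11 = (0.90)(0.55) − (-0.05)(-0.45) = 0.4725
  C_12 = −[(-0.25)(0.55) − (-0.05)(-0.10)] = 0.1425
  C_13 = (-0.25)(-0.45) − (0.90)(-0.10) = 0.2025
  C_21 = −[(-0.30)(0.55) − (-0.30)(-0.45)] = 0.3000
  C_22 = (0.60)(0.55) − (-0.30)(-0.10) = 0.3000
  C_23 = −[(0.60)(-0.45) − (-0.30)(-0.10)] = 0.3000
  C_31 = (-0.30)(-0.05) − (-0.30)(0.90) = 0.2850
  C_32 = −[(0.60)(-0.05) − (-0.30)(-0.25)] = 0.1050
  C_33 = (0.60)(0.90) − (-0.30)(-0.25) = 0.4650
det(I−A) = Σ_j (I−A)_1j·C_1j = (0.60)(0.4725) + (-0.30)(0.1425) + (-0.30)(0.2025) = 0.1800
adj(I−A) = Cᵀ =
  [ 0.4725   0.3000   0.2850]
  [ 0.1425   0.3000   0.1050]
  [ 0.2025   0.3000   0.4650]
(I − A)⁻¹ = adj(I−A) / det(I−A) ≈
  [   2.6250     1.6667     1.5833]
  [   0.7917     1.6667     0.5833]
  [   1.1250     1.6667     2.5833]
Δx = (I − A)⁻¹ Δd with Δd having +100 in the Agriculture component and 0 elsewhere.
So Δx_B = L_BA · (+100), where L_BA = adj(I−A)_BA / det(I−A) = 0.3000 / 0.1800.
Δx_B = 0.3000 × (+100) / 0.1800 = 30.00 / 0.1800 ≈ 166.7.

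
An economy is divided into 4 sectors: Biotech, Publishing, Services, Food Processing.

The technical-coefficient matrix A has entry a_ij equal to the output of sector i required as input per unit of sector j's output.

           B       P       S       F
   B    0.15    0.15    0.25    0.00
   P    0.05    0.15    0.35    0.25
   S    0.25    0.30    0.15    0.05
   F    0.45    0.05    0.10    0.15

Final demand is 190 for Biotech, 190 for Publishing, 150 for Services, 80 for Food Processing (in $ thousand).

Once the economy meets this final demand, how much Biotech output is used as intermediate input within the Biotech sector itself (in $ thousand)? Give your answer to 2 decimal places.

I − A =
  [   0.85    -0.15    -0.25     0.00]
  [  -0.05     0.85    -0.35    -0.25]
  [  -0.25    -0.30     0.85    -0.05]
  [  -0.45    -0.05    -0.10     0.85]
Compute the cofactors C_ij = (−1)^(i+j)·(3×3 minor ij) of I−A; the adjugate is their transpose:
adj(I−A) = Cᵀ =
  [ 0.501625   0.172000   0.225875   0.063875]
  [ 0.220000   0.551125   0.312875   0.180500]
  [ 0.243250   0.254125   0.580250   0.108875]
  [ 0.307125   0.153375   0.206250   0.448500]
det(I−A) = Σ_j (I−A)_1j·C_1j = (0.85)(0.501625) + (-0.15)(0.220000) + (-0.25)(0.243250) + (0.00)(0.307125) = 0.33256875
(I − A)⁻¹ = adj(I−A) / det(I−A) ≈
  [   1.5083     0.5172     0.6792     0.1921]
  [   0.6615     1.6572     0.9408     0.5427]
  [   0.7314     0.7641     1.7448     0.3274]
  [   0.9235     0.4612     0.6202     1.3486]
First solve x = (I − A)⁻¹ d = adj(I−A)·d / det(I−A); in particular x_B = (0.501625·190 + 0.172000·190 + 0.225875·150 + 0.063875·80) / 0.33256875 = 166.98 / 0.33256875 ≈ 502.0917.
Intermediate flow from B to B: z_BB = a_BB · x_B = 0.15 × 166.98 / 0.33256875 = 25.047 / 0.33256875 ≈ 75.31.

z_BB = 75.31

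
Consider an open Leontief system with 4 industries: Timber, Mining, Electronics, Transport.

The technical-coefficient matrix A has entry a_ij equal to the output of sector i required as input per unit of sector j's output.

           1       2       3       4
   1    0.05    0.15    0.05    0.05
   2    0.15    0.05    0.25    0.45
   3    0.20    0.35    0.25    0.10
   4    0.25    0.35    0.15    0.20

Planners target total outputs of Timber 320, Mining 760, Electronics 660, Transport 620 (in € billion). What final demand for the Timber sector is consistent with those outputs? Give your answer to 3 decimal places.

d_1 = 126.000

I − A =
  [   0.95    -0.15    -0.05    -0.05]
  [  -0.15     0.95    -0.25    -0.45]
  [  -0.20    -0.35     0.75    -0.10]
  [  -0.25    -0.35    -0.15     0.80]
d = (I − A) x:
  d_1 = (+0.95)·320 + (-0.15)·760 + (-0.05)·660 + (-0.05)·620 = 126.000
  d_2 = (-0.15)·320 + (+0.95)·760 + (-0.25)·660 + (-0.45)·620 = 230.000
  d_3 = (-0.20)·320 + (-0.35)·760 + (+0.75)·660 + (-0.10)·620 = 103.000
  d_4 = (-0.25)·320 + (-0.35)·760 + (-0.15)·660 + (+0.80)·620 = 51.000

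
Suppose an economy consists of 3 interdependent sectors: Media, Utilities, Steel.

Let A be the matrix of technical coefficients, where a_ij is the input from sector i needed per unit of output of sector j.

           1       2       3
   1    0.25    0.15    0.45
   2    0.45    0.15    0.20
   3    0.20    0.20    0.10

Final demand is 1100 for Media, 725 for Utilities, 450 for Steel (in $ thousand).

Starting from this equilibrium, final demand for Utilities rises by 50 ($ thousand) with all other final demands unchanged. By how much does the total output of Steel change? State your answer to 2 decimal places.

Δx_3 = 25.00

I − A =
  [   0.75    -0.15    -0.45]
  [  -0.45     0.85    -0.20]
  [  -0.20    -0.20     0.90]
Cofactors of I−A, C_ij = (−1)^(i+j)·(minor ij) (rows/columns in the sector order above):
  C_11 = (0.85)(0.90) − (-0.20)(-0.20) = 0.7250
  C_12 = −[(-0.45)(0.90) − (-0.20)(-0.20)] = 0.4450
  C_13 = (-0.45)(-0.20) − (0.85)(-0.20) = 0.2600
  C_21 = −[(-0.15)(0.90) − (-0.45)(-0.20)] = 0.2250
  C_22 = (0.75)(0.90) − (-0.45)(-0.20) = 0.5850
  C_23 = −[(0.75)(-0.20) − (-0.15)(-0.20)] = 0.1800
  C_31 = (-0.15)(-0.20) − (-0.45)(0.85) = 0.4125
  C_32 = −[(0.75)(-0.20) − (-0.45)(-0.45)] = 0.3525
  C_33 = (0.75)(0.85) − (-0.15)(-0.45) = 0.5700
det(I−A) = Σ_j (I−A)_1j·C_1j = (0.75)(0.7250) + (-0.15)(0.4450) + (-0.45)(0.2600) = 0.3600
adj(I−A) = Cᵀ =
  [ 0.7250   0.2250   0.4125]
  [ 0.4450   0.5850   0.3525]
  [ 0.2600   0.1800   0.5700]
(I − A)⁻¹ = adj(I−A) / det(I−A) ≈
  [   2.0139     0.6250     1.1458]
  [   1.2361     1.6250     0.9792]
  [   0.7222     0.5000     1.5833]
Δx = (I − A)⁻¹ Δd with Δd having +50 in the Utilities component and 0 elsewhere.
So Δx_3 = L_32 · (+50), where L_32 = adj(I−A)_32 / det(I−A) = 0.1800 / 0.3600.
Δx_3 = 0.1800 × (+50) / 0.3600 = 9.00 / 0.3600 = 25.00.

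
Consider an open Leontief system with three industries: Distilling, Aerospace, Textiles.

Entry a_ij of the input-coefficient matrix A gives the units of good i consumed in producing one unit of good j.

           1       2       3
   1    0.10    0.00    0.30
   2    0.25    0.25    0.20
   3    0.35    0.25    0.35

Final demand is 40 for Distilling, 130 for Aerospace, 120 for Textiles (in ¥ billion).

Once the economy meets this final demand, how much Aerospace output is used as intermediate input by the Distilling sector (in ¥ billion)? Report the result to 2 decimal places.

I − A =
  [   0.90     0.00    -0.30]
  [  -0.25     0.75    -0.20]
  [  -0.35    -0.25     0.65]
Cofactors of I−A, C_ij = (−1)^(i+j)·(minor ij) (rows/columns in the sector order above):
  C_11 = (0.75)(0.65) − (-0.20)(-0.25) = 0.4375
  C_12 = −[(-0.25)(0.65) − (-0.20)(-0.35)] = 0.2325
  C_13 = (-0.25)(-0.25) − (0.75)(-0.35) = 0.3250
  C_21 = −[(0.00)(0.65) − (-0.30)(-0.25)] = 0.0750
  C_22 = (0.90)(0.65) − (-0.30)(-0.35) = 0.4800
  C_23 = −[(0.90)(-0.25) − (0.00)(-0.35)] = 0.2250
  C_31 = (0.00)(-0.20) − (-0.30)(0.75) = 0.2250
  C_32 = −[(0.90)(-0.20) − (-0.30)(-0.25)] = 0.2550
  C_33 = (0.90)(0.75) − (0.00)(-0.25) = 0.6750
det(I−A) = Σ_j (I−A)_1j·C_1j = (0.90)(0.4375) + (0.00)(0.2325) + (-0.30)(0.3250) = 0.29625
adj(I−A) = Cᵀ =
  [ 0.4375   0.0750   0.2250]
  [ 0.2325   0.4800   0.2550]
  [ 0.3250   0.2250   0.6750]
(I − A)⁻¹ = adj(I−A) / det(I−A) ≈
  [   1.4768     0.2532     0.7595]
  [   0.7848     1.6203     0.8608]
  [   1.0970     0.7595     2.2785]
First solve x = (I − A)⁻¹ d = adj(I−A)·d / det(I−A); in particular x_1 = (0.4375·40 + 0.0750·130 + 0.2250·120) / 0.29625 = 54.25 / 0.29625 ≈ 183.1224.
Intermediate flow from 2 to 1: z_21 = a_21 · x_1 = 0.25 × 54.25 / 0.29625 = 13.5625 / 0.29625 ≈ 45.78.

z_21 = 45.78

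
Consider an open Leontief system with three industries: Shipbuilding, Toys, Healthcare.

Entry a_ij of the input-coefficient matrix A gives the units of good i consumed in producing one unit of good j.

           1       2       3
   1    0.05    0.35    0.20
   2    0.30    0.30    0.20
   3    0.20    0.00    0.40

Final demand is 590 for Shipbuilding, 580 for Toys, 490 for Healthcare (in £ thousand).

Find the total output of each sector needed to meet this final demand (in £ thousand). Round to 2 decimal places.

x_1 = 1607.14, x_2 = 1903.74, x_3 = 1352.38

I − A =
  [   0.95    -0.35    -0.20]
  [  -0.30     0.70    -0.20]
  [  -0.20     0.00     0.60]
Cofactors of I−A, C_ij = (−1)^(i+j)·(minor ij) (rows/columns in the sector order above):
  C_11 = (0.70)(0.60) − (-0.20)(0.00) = 0.4200
  C_12 = −[(-0.30)(0.60) − (-0.20)(-0.20)] = 0.2200
  C_13 = (-0.30)(0.00) − (0.70)(-0.20) = 0.1400
  C_21 = −[(-0.35)(0.60) − (-0.20)(0.00)] = 0.2100
  C_22 = (0.95)(0.60) − (-0.20)(-0.20) = 0.5300
  C_23 = −[(0.95)(0.00) − (-0.35)(-0.20)] = 0.0700
  C_31 = (-0.35)(-0.20) − (-0.20)(0.70) = 0.2100
  C_32 = −[(0.95)(-0.20) − (-0.20)(-0.30)] = 0.2500
  C_33 = (0.95)(0.70) − (-0.35)(-0.30) = 0.5600
det(I−A) = Σ_j (I−A)_1j·C_1j = (0.95)(0.4200) + (-0.35)(0.2200) + (-0.20)(0.1400) = 0.2940
adj(I−A) = Cᵀ =
  [ 0.4200   0.2100   0.2100]
  [ 0.2200   0.5300   0.2500]
  [ 0.1400   0.0700   0.5600]
(I − A)⁻¹ = adj(I−A) / det(I−A) ≈
  [   1.4286     0.7143     0.7143]
  [   0.7483     1.8027     0.8503]
  [   0.4762     0.2381     1.9048]
x = (I − A)⁻¹ d = adj(I−A)·d / det(I−A), with det(I−A) = 0.2940:
  x_1 = (0.4200·590 + 0.2100·580 + 0.2100·490) / 0.2940 = 472.50 / 0.2940 ≈ 1607.14
  x_2 = (0.2200·590 + 0.5300·580 + 0.2500·490) / 0.2940 = 559.70 / 0.2940 ≈ 1903.74
  x_3 = (0.1400·590 + 0.0700·580 + 0.5600·490) / 0.2940 = 397.60 / 0.2940 ≈ 1352.38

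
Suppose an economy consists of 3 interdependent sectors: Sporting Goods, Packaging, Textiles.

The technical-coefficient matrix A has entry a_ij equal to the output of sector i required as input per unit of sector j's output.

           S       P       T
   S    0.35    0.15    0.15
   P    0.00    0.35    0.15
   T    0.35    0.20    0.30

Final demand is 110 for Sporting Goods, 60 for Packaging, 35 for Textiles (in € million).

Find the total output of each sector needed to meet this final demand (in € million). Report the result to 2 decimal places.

I − A =
  [   0.65    -0.15    -0.15]
  [   0.00     0.65    -0.15]
  [  -0.35    -0.20     0.70]
Cofactors of I−A, C_ij = (−1)^(i+j)·(minor ij) (rows/columns in the sector order above):
  C_11 = (0.65)(0.70) − (-0.15)(-0.20) = 0.4250
  C_12 = −[(0.00)(0.70) − (-0.15)(-0.35)] = 0.0525
  C_13 = (0.00)(-0.20) − (0.65)(-0.35) = 0.2275
  C_21 = −[(-0.15)(0.70) − (-0.15)(-0.20)] = 0.1350
  C_22 = (0.65)(0.70) − (-0.15)(-0.35) = 0.4025
  C_23 = −[(0.65)(-0.20) − (-0.15)(-0.35)] = 0.1825
  C_31 = (-0.15)(-0.15) − (-0.15)(0.65) = 0.1200
  C_32 = −[(0.65)(-0.15) − (-0.15)(0.00)] = 0.0975
  C_33 = (0.65)(0.65) − (-0.15)(0.00) = 0.4225
det(I−A) = Σ_j (I−A)_1j·C_1j = (0.65)(0.4250) + (-0.15)(0.0525) + (-0.15)(0.2275) = 0.23425
adj(I−A) = Cᵀ =
  [ 0.4250   0.1350   0.1200]
  [ 0.0525   0.4025   0.0975]
  [ 0.2275   0.1825   0.4225]
(I − A)⁻¹ = adj(I−A) / det(I−A) ≈
  [   1.8143     0.5763     0.5123]
  [   0.2241     1.7182     0.4162]
  [   0.9712     0.7791     1.8036]
x = (I − A)⁻¹ d = adj(I−A)·d / det(I−A), with det(I−A) = 0.23425:
  x_S = (0.4250·110 + 0.1350·60 + 0.1200·35) / 0.23425 = 59.05 / 0.23425 ≈ 252.08
  x_P = (0.0525·110 + 0.4025·60 + 0.0975·35) / 0.23425 = 33.3375 / 0.23425 ≈ 142.32
  x_T = (0.2275·110 + 0.1825·60 + 0.4225·35) / 0.23425 = 50.7625 / 0.23425 ≈ 216.70

x_S = 252.08, x_P = 142.32, x_T = 216.70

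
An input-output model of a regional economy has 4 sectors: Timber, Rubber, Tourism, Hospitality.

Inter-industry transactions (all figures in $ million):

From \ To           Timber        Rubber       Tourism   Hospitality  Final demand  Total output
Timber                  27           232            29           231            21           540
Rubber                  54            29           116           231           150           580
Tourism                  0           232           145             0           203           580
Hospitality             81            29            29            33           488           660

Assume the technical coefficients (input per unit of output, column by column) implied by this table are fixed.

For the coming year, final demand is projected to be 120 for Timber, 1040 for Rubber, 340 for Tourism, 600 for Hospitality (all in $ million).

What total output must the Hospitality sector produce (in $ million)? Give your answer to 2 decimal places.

x_4 = 1032.64

Technical coefficients a_ij = z_ij / X_j:
  a_11 = 27/540 = 0.05, a_21 = 54/540 = 0.10, a_31 = 0/540 = 0.00, a_41 = 81/540 = 0.15
  a_12 = 232/580 = 0.40, a_22 = 29/580 = 0.05, a_32 = 232/580 = 0.40, a_42 = 29/580 = 0.05
  a_13 = 29/580 = 0.05, a_23 = 116/580 = 0.20, a_33 = 145/580 = 0.25, a_43 = 29/580 = 0.05
  a_14 = 231/660 = 0.35, a_24 = 231/660 = 0.35, a_34 = 0/660 = 0.00, a_44 = 33/660 = 0.05
I − A =
  [   0.95    -0.40    -0.05    -0.35]
  [  -0.10     0.95    -0.20    -0.35]
  [   0.00    -0.40     0.75     0.00]
  [  -0.15    -0.05    -0.05     0.95]
Compute the cofactors C_ij = (−1)^(i+j)·(3×3 minor ij) of I−A; the adjugate is their transpose:
adj(I−A) = Cᵀ =
  [ 0.580750   0.324125   0.147375   0.333375]
  [ 0.110625   0.637500   0.195750   0.275625]
  [ 0.059000   0.340000   0.730125   0.147000]
  [ 0.100625   0.102625   0.072000   0.568875]
det(I−A) = Σ_j (I−A)_1j·C_1j = (0.95)(0.580750) + (-0.40)(0.110625) + (-0.05)(0.059000) + (-0.35)(0.100625) = 0.46929375
(I − A)⁻¹ = adj(I−A) / det(I−A) ≈
  [   1.2375     0.6907     0.3140     0.7104]
  [   0.2357     1.3584     0.4171     0.5873]
  [   0.1257     0.7245     1.5558     0.3132]
  [   0.2144     0.2187     0.1534     1.2122]
x = (I − A)⁻¹ d = adj(I−A)·d / det(I−A), with det(I−A) = 0.46929375:
  x_1 = (0.580750·120 + 0.324125·1040 + 0.147375·340 + 0.333375·600) / 0.46929375 = 656.9125 / 0.46929375 ≈ 1399.79
  x_2 = (0.110625·120 + 0.637500·1040 + 0.195750·340 + 0.275625·600) / 0.46929375 = 908.205 / 0.46929375 ≈ 1935.26
  x_3 = (0.059000·120 + 0.340000·1040 + 0.730125·340 + 0.147000·600) / 0.46929375 = 697.1225 / 0.46929375 ≈ 1485.47
  x_4 = (0.100625·120 + 0.102625·1040 + 0.072000·340 + 0.568875·600) / 0.46929375 = 484.61 / 0.46929375 ≈ 1032.64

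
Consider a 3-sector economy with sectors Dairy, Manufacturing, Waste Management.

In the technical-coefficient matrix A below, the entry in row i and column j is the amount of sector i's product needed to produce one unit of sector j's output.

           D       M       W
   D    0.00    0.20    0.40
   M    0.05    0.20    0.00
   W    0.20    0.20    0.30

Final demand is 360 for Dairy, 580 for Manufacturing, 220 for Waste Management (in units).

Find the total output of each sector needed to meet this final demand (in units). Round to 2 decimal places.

x_D = 823.92, x_M = 776.49, x_W = 771.55

I − A =
  [   1.00    -0.20    -0.40]
  [  -0.05     0.80     0.00]
  [  -0.20    -0.20     0.70]
Cofactors of I−A, C_ij = (−1)^(i+j)·(minor ij) (rows/columns in the sector order above):
  C_11 = (0.80)(0.70) − (0.00)(-0.20) = 0.5600
  C_12 = −[(-0.05)(0.70) − (0.00)(-0.20)] = 0.0350
  C_13 = (-0.05)(-0.20) − (0.80)(-0.20) = 0.1700
  C_21 = −[(-0.20)(0.70) − (-0.40)(-0.20)] = 0.2200
  C_22 = (1.00)(0.70) − (-0.40)(-0.20) = 0.6200
  C_23 = −[(1.00)(-0.20) − (-0.20)(-0.20)] = 0.2400
  C_31 = (-0.20)(0.00) − (-0.40)(0.80) = 0.3200
  C_32 = −[(1.00)(0.00) − (-0.40)(-0.05)] = 0.0200
  C_33 = (1.00)(0.80) − (-0.20)(-0.05) = 0.7900
det(I−A) = Σ_j (I−A)_1j·C_1j = (1.00)(0.5600) + (-0.20)(0.0350) + (-0.40)(0.1700) = 0.4850
adj(I−A) = Cᵀ =
  [ 0.5600   0.2200   0.3200]
  [ 0.0350   0.6200   0.0200]
  [ 0.1700   0.2400   0.7900]
(I − A)⁻¹ = adj(I−A) / det(I−A) ≈
  [   1.1546     0.4536     0.6598]
  [   0.0722     1.2784     0.0412]
  [   0.3505     0.4948     1.6289]
x = (I − A)⁻¹ d = adj(I−A)·d / det(I−A), with det(I−A) = 0.4850:
  x_D = (0.5600·360 + 0.2200·580 + 0.3200·220) / 0.4850 = 399.60 / 0.4850 ≈ 823.92
  x_M = (0.0350·360 + 0.6200·580 + 0.0200·220) / 0.4850 = 376.60 / 0.4850 ≈ 776.49
  x_W = (0.1700·360 + 0.2400·580 + 0.7900·220) / 0.4850 = 374.20 / 0.4850 ≈ 771.55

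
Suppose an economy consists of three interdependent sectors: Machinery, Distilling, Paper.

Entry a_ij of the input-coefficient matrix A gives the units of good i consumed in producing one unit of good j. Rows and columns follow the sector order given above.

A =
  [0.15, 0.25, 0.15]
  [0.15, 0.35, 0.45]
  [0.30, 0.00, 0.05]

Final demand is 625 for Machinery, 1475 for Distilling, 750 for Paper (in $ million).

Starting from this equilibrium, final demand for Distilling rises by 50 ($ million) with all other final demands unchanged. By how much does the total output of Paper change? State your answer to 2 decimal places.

I − A =
  [   0.85    -0.25    -0.15]
  [  -0.15     0.65    -0.45]
  [  -0.30     0.00     0.95]
Cofactors of I−A, C_ij = (−1)^(i+j)·(minor ij) (rows/columns in the sector order above):
  C_11 = (0.65)(0.95) − (-0.45)(0.00) = 0.6175
  C_12 = −[(-0.15)(0.95) − (-0.45)(-0.30)] = 0.2775
  C_13 = (-0.15)(0.00) − (0.65)(-0.30) = 0.1950
  C_21 = −[(-0.25)(0.95) − (-0.15)(0.00)] = 0.2375
  C_22 = (0.85)(0.95) − (-0.15)(-0.30) = 0.7625
  C_23 = −[(0.85)(0.00) − (-0.25)(-0.30)] = 0.0750
  C_31 = (-0.25)(-0.45) − (-0.15)(0.65) = 0.2100
  C_32 = −[(0.85)(-0.45) − (-0.15)(-0.15)] = 0.4050
  C_33 = (0.85)(0.65) − (-0.25)(-0.15) = 0.5150
det(I−A) = Σ_j (I−A)_1j·C_1j = (0.85)(0.6175) + (-0.25)(0.2775) + (-0.15)(0.1950) = 0.42625
adj(I−A) = Cᵀ =
  [ 0.6175   0.2375   0.2100]
  [ 0.2775   0.7625   0.4050]
  [ 0.1950   0.0750   0.5150]
(I − A)⁻¹ = adj(I−A) / det(I−A) ≈
  [   1.4487     0.5572     0.4927]
  [   0.6510     1.7889     0.9501]
  [   0.4575     0.1760     1.2082]
Δx = (I − A)⁻¹ Δd with Δd having +50 in the Distilling component and 0 elsewhere.
So Δx_3 = L_32 · (+50), where L_32 = adj(I−A)_32 / det(I−A) = 0.0750 / 0.42625.
Δx_3 = 0.0750 × (+50) / 0.42625 = 3.75 / 0.42625 ≈ 8.80.

Δx_3 = 8.80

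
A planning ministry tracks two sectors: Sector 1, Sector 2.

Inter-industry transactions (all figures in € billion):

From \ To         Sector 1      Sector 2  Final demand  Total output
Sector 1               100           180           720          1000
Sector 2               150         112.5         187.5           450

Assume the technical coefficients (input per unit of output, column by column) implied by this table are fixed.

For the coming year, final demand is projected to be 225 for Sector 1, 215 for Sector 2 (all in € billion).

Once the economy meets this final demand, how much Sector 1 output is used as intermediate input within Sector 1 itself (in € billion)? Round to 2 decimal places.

z_11 = 41.42

Technical coefficients a_ij = z_ij / X_j:
  a_11 = 100/1000 = 0.10, a_21 = 150/1000 = 0.15
  a_12 = 180/450 = 0.40, a_22 = 112.5/450 = 0.25
I − A =
  [   0.90    -0.40]
  [  -0.15     0.75]
det(I−A) = (0.90)(0.75) − (-0.40)(-0.15) = 0.6150
adj(I−A) = [[0.75, 0.40], [0.15, 0.90]]
(I − A)⁻¹ = adj(I−A) / det(I−A) ≈
  [   1.2195     0.6504]
  [   0.2439     1.4634]
First solve x = (I − A)⁻¹ d = adj(I−A)·d / det(I−A); in particular x_1 = (0.75·225 + 0.40·215) / 0.6150 = 254.75 / 0.6150 ≈ 414.2276.
Intermediate flow from 1 to 1: z_11 = a_11 · x_1 = 0.10 × 254.75 / 0.6150 = 25.475 / 0.6150 ≈ 41.42.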